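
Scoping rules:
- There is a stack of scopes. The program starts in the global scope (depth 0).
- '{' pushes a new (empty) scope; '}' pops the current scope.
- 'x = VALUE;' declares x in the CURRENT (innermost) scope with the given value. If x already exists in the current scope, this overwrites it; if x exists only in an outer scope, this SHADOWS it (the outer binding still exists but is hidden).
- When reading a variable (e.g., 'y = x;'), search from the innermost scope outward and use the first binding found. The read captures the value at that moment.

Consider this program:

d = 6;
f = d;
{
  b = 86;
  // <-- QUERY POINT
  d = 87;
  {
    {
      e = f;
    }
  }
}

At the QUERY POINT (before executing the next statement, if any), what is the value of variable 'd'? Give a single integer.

Step 1: declare d=6 at depth 0
Step 2: declare f=(read d)=6 at depth 0
Step 3: enter scope (depth=1)
Step 4: declare b=86 at depth 1
Visible at query point: b=86 d=6 f=6

Answer: 6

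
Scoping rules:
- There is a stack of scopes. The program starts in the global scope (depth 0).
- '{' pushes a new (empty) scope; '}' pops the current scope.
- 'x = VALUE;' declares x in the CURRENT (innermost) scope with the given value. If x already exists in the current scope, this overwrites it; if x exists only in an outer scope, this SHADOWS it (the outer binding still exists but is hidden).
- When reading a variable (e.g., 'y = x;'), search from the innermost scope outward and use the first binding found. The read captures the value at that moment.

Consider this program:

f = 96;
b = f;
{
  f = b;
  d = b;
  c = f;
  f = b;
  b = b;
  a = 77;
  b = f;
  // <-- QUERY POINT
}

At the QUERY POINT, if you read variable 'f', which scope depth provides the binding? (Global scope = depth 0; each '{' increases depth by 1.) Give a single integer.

Answer: 1

Derivation:
Step 1: declare f=96 at depth 0
Step 2: declare b=(read f)=96 at depth 0
Step 3: enter scope (depth=1)
Step 4: declare f=(read b)=96 at depth 1
Step 5: declare d=(read b)=96 at depth 1
Step 6: declare c=(read f)=96 at depth 1
Step 7: declare f=(read b)=96 at depth 1
Step 8: declare b=(read b)=96 at depth 1
Step 9: declare a=77 at depth 1
Step 10: declare b=(read f)=96 at depth 1
Visible at query point: a=77 b=96 c=96 d=96 f=96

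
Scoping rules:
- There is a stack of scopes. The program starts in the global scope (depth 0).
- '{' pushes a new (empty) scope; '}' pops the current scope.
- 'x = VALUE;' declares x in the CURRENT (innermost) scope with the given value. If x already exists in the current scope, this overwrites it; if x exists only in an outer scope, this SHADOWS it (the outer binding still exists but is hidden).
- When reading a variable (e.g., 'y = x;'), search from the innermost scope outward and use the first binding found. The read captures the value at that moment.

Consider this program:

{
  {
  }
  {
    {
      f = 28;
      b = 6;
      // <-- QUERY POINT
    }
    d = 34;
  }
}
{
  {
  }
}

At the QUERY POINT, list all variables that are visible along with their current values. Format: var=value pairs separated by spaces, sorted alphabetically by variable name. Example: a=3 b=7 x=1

Step 1: enter scope (depth=1)
Step 2: enter scope (depth=2)
Step 3: exit scope (depth=1)
Step 4: enter scope (depth=2)
Step 5: enter scope (depth=3)
Step 6: declare f=28 at depth 3
Step 7: declare b=6 at depth 3
Visible at query point: b=6 f=28

Answer: b=6 f=28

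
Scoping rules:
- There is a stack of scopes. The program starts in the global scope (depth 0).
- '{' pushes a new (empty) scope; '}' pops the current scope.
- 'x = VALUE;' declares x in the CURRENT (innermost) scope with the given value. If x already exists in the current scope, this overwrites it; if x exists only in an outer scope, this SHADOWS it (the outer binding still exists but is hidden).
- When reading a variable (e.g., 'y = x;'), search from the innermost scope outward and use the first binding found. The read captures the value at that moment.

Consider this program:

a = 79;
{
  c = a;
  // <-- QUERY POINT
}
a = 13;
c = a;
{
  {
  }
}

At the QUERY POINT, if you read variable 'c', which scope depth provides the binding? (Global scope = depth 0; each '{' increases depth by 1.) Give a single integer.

Step 1: declare a=79 at depth 0
Step 2: enter scope (depth=1)
Step 3: declare c=(read a)=79 at depth 1
Visible at query point: a=79 c=79

Answer: 1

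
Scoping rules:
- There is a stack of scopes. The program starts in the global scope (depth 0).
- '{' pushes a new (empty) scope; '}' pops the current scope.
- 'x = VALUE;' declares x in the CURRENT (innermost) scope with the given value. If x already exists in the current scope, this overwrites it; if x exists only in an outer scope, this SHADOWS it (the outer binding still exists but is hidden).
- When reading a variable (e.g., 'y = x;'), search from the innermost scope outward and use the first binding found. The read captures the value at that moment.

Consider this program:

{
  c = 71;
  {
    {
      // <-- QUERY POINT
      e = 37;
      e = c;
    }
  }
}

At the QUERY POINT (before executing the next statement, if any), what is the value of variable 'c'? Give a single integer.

Step 1: enter scope (depth=1)
Step 2: declare c=71 at depth 1
Step 3: enter scope (depth=2)
Step 4: enter scope (depth=3)
Visible at query point: c=71

Answer: 71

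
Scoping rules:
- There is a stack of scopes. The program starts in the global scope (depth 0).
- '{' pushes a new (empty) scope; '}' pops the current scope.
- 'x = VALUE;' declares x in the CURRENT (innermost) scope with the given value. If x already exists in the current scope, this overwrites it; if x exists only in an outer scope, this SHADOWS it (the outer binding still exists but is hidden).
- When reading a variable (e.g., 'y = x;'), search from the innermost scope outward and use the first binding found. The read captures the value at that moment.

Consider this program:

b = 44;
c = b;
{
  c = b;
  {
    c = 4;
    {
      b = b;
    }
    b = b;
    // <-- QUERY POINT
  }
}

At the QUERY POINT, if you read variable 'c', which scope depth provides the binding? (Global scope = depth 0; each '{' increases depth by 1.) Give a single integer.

Answer: 2

Derivation:
Step 1: declare b=44 at depth 0
Step 2: declare c=(read b)=44 at depth 0
Step 3: enter scope (depth=1)
Step 4: declare c=(read b)=44 at depth 1
Step 5: enter scope (depth=2)
Step 6: declare c=4 at depth 2
Step 7: enter scope (depth=3)
Step 8: declare b=(read b)=44 at depth 3
Step 9: exit scope (depth=2)
Step 10: declare b=(read b)=44 at depth 2
Visible at query point: b=44 c=4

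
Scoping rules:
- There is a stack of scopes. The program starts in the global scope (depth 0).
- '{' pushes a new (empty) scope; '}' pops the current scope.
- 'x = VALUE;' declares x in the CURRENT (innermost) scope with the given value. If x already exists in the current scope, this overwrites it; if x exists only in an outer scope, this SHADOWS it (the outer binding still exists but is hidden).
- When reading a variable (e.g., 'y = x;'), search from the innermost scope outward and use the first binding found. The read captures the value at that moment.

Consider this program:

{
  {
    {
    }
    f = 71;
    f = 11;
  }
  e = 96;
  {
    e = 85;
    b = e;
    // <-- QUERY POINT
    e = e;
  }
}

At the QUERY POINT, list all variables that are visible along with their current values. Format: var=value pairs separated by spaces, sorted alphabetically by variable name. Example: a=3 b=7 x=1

Step 1: enter scope (depth=1)
Step 2: enter scope (depth=2)
Step 3: enter scope (depth=3)
Step 4: exit scope (depth=2)
Step 5: declare f=71 at depth 2
Step 6: declare f=11 at depth 2
Step 7: exit scope (depth=1)
Step 8: declare e=96 at depth 1
Step 9: enter scope (depth=2)
Step 10: declare e=85 at depth 2
Step 11: declare b=(read e)=85 at depth 2
Visible at query point: b=85 e=85

Answer: b=85 e=85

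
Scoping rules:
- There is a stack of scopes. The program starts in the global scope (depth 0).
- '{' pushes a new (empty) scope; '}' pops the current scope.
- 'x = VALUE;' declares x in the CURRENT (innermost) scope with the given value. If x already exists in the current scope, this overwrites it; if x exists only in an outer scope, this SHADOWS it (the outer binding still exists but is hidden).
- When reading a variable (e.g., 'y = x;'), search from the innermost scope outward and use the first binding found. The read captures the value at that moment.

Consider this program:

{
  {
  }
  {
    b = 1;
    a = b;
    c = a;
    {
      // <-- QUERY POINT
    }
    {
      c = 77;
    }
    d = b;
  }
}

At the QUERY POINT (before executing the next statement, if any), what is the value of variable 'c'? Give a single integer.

Answer: 1

Derivation:
Step 1: enter scope (depth=1)
Step 2: enter scope (depth=2)
Step 3: exit scope (depth=1)
Step 4: enter scope (depth=2)
Step 5: declare b=1 at depth 2
Step 6: declare a=(read b)=1 at depth 2
Step 7: declare c=(read a)=1 at depth 2
Step 8: enter scope (depth=3)
Visible at query point: a=1 b=1 c=1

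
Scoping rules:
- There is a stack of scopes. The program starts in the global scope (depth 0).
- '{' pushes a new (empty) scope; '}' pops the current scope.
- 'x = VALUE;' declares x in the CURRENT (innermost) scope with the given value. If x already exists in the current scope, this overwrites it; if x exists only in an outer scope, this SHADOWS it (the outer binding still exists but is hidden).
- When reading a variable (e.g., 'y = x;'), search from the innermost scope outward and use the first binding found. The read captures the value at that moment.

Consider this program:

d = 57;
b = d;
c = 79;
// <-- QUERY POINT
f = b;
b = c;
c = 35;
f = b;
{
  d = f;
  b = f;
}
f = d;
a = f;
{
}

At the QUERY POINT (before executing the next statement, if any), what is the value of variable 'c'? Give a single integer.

Answer: 79

Derivation:
Step 1: declare d=57 at depth 0
Step 2: declare b=(read d)=57 at depth 0
Step 3: declare c=79 at depth 0
Visible at query point: b=57 c=79 d=57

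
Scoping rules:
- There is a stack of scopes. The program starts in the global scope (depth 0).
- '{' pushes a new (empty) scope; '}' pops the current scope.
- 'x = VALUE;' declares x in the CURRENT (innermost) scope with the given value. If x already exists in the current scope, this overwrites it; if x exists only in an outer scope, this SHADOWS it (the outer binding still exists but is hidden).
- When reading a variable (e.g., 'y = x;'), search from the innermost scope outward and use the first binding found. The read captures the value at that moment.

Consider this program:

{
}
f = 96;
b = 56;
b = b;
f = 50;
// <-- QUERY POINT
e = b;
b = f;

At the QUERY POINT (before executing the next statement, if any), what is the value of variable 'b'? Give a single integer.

Step 1: enter scope (depth=1)
Step 2: exit scope (depth=0)
Step 3: declare f=96 at depth 0
Step 4: declare b=56 at depth 0
Step 5: declare b=(read b)=56 at depth 0
Step 6: declare f=50 at depth 0
Visible at query point: b=56 f=50

Answer: 56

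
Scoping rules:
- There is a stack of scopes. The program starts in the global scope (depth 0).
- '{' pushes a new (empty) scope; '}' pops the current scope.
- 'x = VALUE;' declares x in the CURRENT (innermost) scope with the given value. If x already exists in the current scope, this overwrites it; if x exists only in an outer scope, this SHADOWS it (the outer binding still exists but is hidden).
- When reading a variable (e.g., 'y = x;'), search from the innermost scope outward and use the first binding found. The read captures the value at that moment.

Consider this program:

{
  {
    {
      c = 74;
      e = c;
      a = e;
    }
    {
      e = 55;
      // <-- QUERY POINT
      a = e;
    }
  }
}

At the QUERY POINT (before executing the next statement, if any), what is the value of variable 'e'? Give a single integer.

Answer: 55

Derivation:
Step 1: enter scope (depth=1)
Step 2: enter scope (depth=2)
Step 3: enter scope (depth=3)
Step 4: declare c=74 at depth 3
Step 5: declare e=(read c)=74 at depth 3
Step 6: declare a=(read e)=74 at depth 3
Step 7: exit scope (depth=2)
Step 8: enter scope (depth=3)
Step 9: declare e=55 at depth 3
Visible at query point: e=55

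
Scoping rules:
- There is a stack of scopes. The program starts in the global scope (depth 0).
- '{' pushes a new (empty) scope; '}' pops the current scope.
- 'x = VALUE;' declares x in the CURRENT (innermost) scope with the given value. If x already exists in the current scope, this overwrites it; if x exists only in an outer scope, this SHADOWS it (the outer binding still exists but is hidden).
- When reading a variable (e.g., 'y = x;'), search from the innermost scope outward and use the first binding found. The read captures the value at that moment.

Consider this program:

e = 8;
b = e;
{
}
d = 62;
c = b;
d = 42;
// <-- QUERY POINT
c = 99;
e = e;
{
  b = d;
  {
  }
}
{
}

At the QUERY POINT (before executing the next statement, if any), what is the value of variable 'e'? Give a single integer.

Answer: 8

Derivation:
Step 1: declare e=8 at depth 0
Step 2: declare b=(read e)=8 at depth 0
Step 3: enter scope (depth=1)
Step 4: exit scope (depth=0)
Step 5: declare d=62 at depth 0
Step 6: declare c=(read b)=8 at depth 0
Step 7: declare d=42 at depth 0
Visible at query point: b=8 c=8 d=42 e=8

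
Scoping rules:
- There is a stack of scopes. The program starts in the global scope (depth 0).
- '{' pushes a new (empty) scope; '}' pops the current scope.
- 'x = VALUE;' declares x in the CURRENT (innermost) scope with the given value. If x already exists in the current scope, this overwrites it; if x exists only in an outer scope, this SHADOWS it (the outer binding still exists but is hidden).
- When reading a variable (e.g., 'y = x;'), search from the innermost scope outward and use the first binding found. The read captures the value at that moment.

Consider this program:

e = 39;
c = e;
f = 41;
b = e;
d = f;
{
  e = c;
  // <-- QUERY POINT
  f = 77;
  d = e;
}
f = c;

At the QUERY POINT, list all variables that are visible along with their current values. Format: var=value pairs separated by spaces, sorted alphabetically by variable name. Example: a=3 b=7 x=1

Answer: b=39 c=39 d=41 e=39 f=41

Derivation:
Step 1: declare e=39 at depth 0
Step 2: declare c=(read e)=39 at depth 0
Step 3: declare f=41 at depth 0
Step 4: declare b=(read e)=39 at depth 0
Step 5: declare d=(read f)=41 at depth 0
Step 6: enter scope (depth=1)
Step 7: declare e=(read c)=39 at depth 1
Visible at query point: b=39 c=39 d=41 e=39 f=41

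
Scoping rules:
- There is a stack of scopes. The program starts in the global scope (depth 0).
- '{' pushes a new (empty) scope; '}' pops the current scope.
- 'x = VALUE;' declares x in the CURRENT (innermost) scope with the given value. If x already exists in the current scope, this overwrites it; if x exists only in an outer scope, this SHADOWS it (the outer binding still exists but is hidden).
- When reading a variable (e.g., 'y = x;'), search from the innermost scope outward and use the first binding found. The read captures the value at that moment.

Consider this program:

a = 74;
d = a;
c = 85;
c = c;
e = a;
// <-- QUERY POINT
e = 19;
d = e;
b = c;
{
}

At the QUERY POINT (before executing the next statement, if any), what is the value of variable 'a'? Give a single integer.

Step 1: declare a=74 at depth 0
Step 2: declare d=(read a)=74 at depth 0
Step 3: declare c=85 at depth 0
Step 4: declare c=(read c)=85 at depth 0
Step 5: declare e=(read a)=74 at depth 0
Visible at query point: a=74 c=85 d=74 e=74

Answer: 74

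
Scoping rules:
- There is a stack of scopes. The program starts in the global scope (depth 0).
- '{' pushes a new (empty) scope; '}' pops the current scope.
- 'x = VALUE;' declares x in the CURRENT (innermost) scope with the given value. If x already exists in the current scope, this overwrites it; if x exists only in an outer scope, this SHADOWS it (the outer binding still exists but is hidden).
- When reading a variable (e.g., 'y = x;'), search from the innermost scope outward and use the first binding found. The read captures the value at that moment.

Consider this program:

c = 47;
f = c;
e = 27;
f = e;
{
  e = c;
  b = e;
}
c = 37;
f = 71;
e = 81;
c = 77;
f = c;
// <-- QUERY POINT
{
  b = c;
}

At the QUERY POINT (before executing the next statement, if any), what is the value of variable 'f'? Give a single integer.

Answer: 77

Derivation:
Step 1: declare c=47 at depth 0
Step 2: declare f=(read c)=47 at depth 0
Step 3: declare e=27 at depth 0
Step 4: declare f=(read e)=27 at depth 0
Step 5: enter scope (depth=1)
Step 6: declare e=(read c)=47 at depth 1
Step 7: declare b=(read e)=47 at depth 1
Step 8: exit scope (depth=0)
Step 9: declare c=37 at depth 0
Step 10: declare f=71 at depth 0
Step 11: declare e=81 at depth 0
Step 12: declare c=77 at depth 0
Step 13: declare f=(read c)=77 at depth 0
Visible at query point: c=77 e=81 f=77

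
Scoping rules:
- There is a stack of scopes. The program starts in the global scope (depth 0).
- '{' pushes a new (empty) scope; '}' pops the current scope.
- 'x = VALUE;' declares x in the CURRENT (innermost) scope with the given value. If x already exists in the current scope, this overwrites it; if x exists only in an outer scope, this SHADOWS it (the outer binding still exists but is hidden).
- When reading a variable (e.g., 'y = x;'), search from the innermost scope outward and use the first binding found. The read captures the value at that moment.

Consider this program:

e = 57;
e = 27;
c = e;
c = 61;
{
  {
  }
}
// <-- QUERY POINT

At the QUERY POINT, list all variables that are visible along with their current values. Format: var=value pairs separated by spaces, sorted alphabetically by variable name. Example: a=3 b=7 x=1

Answer: c=61 e=27

Derivation:
Step 1: declare e=57 at depth 0
Step 2: declare e=27 at depth 0
Step 3: declare c=(read e)=27 at depth 0
Step 4: declare c=61 at depth 0
Step 5: enter scope (depth=1)
Step 6: enter scope (depth=2)
Step 7: exit scope (depth=1)
Step 8: exit scope (depth=0)
Visible at query point: c=61 e=27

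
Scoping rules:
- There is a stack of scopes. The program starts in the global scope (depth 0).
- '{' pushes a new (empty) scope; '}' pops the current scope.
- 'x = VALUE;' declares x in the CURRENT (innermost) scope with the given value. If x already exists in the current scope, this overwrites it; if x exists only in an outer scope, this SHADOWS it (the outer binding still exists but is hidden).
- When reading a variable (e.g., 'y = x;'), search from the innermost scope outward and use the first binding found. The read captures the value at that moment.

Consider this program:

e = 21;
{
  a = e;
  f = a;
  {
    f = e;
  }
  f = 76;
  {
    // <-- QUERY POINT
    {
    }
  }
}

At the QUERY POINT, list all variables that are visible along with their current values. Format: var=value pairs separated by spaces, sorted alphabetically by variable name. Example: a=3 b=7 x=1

Answer: a=21 e=21 f=76

Derivation:
Step 1: declare e=21 at depth 0
Step 2: enter scope (depth=1)
Step 3: declare a=(read e)=21 at depth 1
Step 4: declare f=(read a)=21 at depth 1
Step 5: enter scope (depth=2)
Step 6: declare f=(read e)=21 at depth 2
Step 7: exit scope (depth=1)
Step 8: declare f=76 at depth 1
Step 9: enter scope (depth=2)
Visible at query point: a=21 e=21 f=76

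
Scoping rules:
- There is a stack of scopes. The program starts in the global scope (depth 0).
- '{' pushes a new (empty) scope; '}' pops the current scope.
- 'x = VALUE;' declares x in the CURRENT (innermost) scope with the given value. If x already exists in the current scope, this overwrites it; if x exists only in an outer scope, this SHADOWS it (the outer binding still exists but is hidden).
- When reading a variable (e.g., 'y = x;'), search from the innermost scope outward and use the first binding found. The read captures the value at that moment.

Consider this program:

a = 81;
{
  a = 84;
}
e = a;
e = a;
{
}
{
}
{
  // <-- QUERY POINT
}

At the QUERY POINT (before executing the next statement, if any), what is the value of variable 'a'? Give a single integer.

Step 1: declare a=81 at depth 0
Step 2: enter scope (depth=1)
Step 3: declare a=84 at depth 1
Step 4: exit scope (depth=0)
Step 5: declare e=(read a)=81 at depth 0
Step 6: declare e=(read a)=81 at depth 0
Step 7: enter scope (depth=1)
Step 8: exit scope (depth=0)
Step 9: enter scope (depth=1)
Step 10: exit scope (depth=0)
Step 11: enter scope (depth=1)
Visible at query point: a=81 e=81

Answer: 81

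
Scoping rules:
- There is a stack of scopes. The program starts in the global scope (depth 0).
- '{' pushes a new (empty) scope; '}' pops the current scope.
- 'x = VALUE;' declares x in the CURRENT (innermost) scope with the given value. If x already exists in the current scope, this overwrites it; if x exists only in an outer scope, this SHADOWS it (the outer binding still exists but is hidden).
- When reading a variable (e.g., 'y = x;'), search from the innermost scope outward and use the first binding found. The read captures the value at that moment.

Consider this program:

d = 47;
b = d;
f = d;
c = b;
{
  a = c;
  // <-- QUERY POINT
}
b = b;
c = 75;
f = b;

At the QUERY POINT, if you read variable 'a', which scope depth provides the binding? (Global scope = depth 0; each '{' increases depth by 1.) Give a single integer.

Answer: 1

Derivation:
Step 1: declare d=47 at depth 0
Step 2: declare b=(read d)=47 at depth 0
Step 3: declare f=(read d)=47 at depth 0
Step 4: declare c=(read b)=47 at depth 0
Step 5: enter scope (depth=1)
Step 6: declare a=(read c)=47 at depth 1
Visible at query point: a=47 b=47 c=47 d=47 f=47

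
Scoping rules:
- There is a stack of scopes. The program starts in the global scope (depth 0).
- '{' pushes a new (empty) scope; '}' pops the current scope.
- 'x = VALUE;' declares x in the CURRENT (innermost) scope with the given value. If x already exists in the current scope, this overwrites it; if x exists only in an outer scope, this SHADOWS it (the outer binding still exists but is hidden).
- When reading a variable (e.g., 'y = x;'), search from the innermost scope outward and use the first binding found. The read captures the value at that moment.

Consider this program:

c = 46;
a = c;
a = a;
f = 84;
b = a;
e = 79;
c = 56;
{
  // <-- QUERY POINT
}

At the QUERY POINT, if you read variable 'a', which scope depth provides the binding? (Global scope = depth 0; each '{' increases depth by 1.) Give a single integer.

Step 1: declare c=46 at depth 0
Step 2: declare a=(read c)=46 at depth 0
Step 3: declare a=(read a)=46 at depth 0
Step 4: declare f=84 at depth 0
Step 5: declare b=(read a)=46 at depth 0
Step 6: declare e=79 at depth 0
Step 7: declare c=56 at depth 0
Step 8: enter scope (depth=1)
Visible at query point: a=46 b=46 c=56 e=79 f=84

Answer: 0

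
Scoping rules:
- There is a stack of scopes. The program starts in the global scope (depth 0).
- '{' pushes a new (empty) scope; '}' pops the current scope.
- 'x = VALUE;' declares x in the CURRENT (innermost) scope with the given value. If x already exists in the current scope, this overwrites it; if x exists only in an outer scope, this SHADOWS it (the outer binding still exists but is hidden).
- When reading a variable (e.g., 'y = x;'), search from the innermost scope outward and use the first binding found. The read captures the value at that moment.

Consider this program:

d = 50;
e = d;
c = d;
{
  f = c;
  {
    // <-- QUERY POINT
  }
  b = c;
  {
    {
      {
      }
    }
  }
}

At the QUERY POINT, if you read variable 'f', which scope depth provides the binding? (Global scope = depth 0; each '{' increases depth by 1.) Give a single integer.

Answer: 1

Derivation:
Step 1: declare d=50 at depth 0
Step 2: declare e=(read d)=50 at depth 0
Step 3: declare c=(read d)=50 at depth 0
Step 4: enter scope (depth=1)
Step 5: declare f=(read c)=50 at depth 1
Step 6: enter scope (depth=2)
Visible at query point: c=50 d=50 e=50 f=50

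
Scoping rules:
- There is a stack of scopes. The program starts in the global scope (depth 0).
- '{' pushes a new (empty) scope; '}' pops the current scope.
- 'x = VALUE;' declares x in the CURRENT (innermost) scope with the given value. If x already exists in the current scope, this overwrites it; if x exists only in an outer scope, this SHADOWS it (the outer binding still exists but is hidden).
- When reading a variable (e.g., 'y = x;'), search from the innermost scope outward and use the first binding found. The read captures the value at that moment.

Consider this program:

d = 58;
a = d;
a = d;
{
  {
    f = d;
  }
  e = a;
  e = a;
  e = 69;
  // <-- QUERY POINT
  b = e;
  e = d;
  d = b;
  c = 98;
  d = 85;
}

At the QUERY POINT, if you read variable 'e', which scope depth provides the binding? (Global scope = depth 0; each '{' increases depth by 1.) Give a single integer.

Answer: 1

Derivation:
Step 1: declare d=58 at depth 0
Step 2: declare a=(read d)=58 at depth 0
Step 3: declare a=(read d)=58 at depth 0
Step 4: enter scope (depth=1)
Step 5: enter scope (depth=2)
Step 6: declare f=(read d)=58 at depth 2
Step 7: exit scope (depth=1)
Step 8: declare e=(read a)=58 at depth 1
Step 9: declare e=(read a)=58 at depth 1
Step 10: declare e=69 at depth 1
Visible at query point: a=58 d=58 e=69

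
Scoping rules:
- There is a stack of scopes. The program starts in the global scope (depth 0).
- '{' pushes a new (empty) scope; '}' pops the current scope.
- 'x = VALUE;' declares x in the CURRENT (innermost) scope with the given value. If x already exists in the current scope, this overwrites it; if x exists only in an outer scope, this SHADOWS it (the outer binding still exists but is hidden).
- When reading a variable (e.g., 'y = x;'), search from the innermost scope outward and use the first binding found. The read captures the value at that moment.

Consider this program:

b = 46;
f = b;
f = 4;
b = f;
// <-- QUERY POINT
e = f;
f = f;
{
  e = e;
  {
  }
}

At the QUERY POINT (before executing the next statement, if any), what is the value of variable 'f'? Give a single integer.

Step 1: declare b=46 at depth 0
Step 2: declare f=(read b)=46 at depth 0
Step 3: declare f=4 at depth 0
Step 4: declare b=(read f)=4 at depth 0
Visible at query point: b=4 f=4

Answer: 4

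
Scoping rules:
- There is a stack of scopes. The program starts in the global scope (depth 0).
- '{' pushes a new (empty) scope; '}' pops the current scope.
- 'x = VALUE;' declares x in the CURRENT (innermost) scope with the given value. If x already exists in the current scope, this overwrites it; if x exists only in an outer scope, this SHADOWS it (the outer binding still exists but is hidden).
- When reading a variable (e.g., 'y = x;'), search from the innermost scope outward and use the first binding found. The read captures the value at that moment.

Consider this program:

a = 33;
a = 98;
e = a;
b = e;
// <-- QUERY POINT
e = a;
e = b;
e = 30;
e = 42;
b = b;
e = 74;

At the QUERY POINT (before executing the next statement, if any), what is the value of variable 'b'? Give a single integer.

Answer: 98

Derivation:
Step 1: declare a=33 at depth 0
Step 2: declare a=98 at depth 0
Step 3: declare e=(read a)=98 at depth 0
Step 4: declare b=(read e)=98 at depth 0
Visible at query point: a=98 b=98 e=98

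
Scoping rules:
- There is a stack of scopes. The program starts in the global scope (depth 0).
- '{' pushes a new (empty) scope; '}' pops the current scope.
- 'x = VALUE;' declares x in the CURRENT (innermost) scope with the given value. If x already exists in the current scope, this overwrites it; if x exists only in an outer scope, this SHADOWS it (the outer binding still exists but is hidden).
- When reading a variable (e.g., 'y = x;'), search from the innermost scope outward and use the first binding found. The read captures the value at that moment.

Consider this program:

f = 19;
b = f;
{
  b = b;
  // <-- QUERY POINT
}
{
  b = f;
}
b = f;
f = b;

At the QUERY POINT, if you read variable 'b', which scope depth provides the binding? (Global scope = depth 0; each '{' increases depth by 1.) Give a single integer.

Answer: 1

Derivation:
Step 1: declare f=19 at depth 0
Step 2: declare b=(read f)=19 at depth 0
Step 3: enter scope (depth=1)
Step 4: declare b=(read b)=19 at depth 1
Visible at query point: b=19 f=19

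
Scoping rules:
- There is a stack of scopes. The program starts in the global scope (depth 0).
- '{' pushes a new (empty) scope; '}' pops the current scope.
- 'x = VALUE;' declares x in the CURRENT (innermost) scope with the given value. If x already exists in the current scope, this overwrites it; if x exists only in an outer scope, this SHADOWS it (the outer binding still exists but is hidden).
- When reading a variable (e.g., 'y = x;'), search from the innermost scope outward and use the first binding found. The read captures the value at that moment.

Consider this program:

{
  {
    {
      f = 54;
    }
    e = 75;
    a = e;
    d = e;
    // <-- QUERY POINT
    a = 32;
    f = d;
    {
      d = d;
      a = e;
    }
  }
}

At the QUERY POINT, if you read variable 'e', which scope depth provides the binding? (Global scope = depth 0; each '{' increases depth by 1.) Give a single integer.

Answer: 2

Derivation:
Step 1: enter scope (depth=1)
Step 2: enter scope (depth=2)
Step 3: enter scope (depth=3)
Step 4: declare f=54 at depth 3
Step 5: exit scope (depth=2)
Step 6: declare e=75 at depth 2
Step 7: declare a=(read e)=75 at depth 2
Step 8: declare d=(read e)=75 at depth 2
Visible at query point: a=75 d=75 e=75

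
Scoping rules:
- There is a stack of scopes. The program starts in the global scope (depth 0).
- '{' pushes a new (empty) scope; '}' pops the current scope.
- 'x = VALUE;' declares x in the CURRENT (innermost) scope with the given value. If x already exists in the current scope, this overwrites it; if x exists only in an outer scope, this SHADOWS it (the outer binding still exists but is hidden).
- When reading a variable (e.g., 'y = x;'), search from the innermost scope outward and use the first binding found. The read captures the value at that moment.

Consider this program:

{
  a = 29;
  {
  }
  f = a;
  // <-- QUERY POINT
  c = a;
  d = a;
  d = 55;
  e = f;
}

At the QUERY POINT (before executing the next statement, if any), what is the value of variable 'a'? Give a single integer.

Answer: 29

Derivation:
Step 1: enter scope (depth=1)
Step 2: declare a=29 at depth 1
Step 3: enter scope (depth=2)
Step 4: exit scope (depth=1)
Step 5: declare f=(read a)=29 at depth 1
Visible at query point: a=29 f=29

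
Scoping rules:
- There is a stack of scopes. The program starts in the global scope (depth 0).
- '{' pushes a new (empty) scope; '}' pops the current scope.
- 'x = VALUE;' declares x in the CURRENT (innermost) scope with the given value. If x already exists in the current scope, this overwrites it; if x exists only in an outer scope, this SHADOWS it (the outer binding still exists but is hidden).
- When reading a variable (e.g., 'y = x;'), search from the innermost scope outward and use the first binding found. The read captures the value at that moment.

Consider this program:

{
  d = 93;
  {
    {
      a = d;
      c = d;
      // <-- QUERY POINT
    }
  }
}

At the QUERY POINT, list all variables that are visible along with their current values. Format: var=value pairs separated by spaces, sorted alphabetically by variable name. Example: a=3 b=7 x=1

Answer: a=93 c=93 d=93

Derivation:
Step 1: enter scope (depth=1)
Step 2: declare d=93 at depth 1
Step 3: enter scope (depth=2)
Step 4: enter scope (depth=3)
Step 5: declare a=(read d)=93 at depth 3
Step 6: declare c=(read d)=93 at depth 3
Visible at query point: a=93 c=93 d=93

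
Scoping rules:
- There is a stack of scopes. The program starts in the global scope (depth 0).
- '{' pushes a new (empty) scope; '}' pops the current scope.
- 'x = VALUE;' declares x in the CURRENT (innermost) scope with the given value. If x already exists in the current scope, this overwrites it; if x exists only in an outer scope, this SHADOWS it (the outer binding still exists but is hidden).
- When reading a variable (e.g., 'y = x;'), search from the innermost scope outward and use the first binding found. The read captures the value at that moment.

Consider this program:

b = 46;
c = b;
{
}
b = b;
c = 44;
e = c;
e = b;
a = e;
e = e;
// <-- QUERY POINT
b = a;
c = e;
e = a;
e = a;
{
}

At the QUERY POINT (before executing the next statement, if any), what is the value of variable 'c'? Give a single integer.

Step 1: declare b=46 at depth 0
Step 2: declare c=(read b)=46 at depth 0
Step 3: enter scope (depth=1)
Step 4: exit scope (depth=0)
Step 5: declare b=(read b)=46 at depth 0
Step 6: declare c=44 at depth 0
Step 7: declare e=(read c)=44 at depth 0
Step 8: declare e=(read b)=46 at depth 0
Step 9: declare a=(read e)=46 at depth 0
Step 10: declare e=(read e)=46 at depth 0
Visible at query point: a=46 b=46 c=44 e=46

Answer: 44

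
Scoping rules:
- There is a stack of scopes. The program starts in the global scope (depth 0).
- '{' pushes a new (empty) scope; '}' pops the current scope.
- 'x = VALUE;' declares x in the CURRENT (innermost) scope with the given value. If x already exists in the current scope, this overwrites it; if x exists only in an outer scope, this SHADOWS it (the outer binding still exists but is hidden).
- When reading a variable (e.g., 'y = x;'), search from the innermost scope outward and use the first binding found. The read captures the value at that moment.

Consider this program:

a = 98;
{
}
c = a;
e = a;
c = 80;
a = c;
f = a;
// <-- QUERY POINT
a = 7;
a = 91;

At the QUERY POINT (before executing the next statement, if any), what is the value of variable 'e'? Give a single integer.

Answer: 98

Derivation:
Step 1: declare a=98 at depth 0
Step 2: enter scope (depth=1)
Step 3: exit scope (depth=0)
Step 4: declare c=(read a)=98 at depth 0
Step 5: declare e=(read a)=98 at depth 0
Step 6: declare c=80 at depth 0
Step 7: declare a=(read c)=80 at depth 0
Step 8: declare f=(read a)=80 at depth 0
Visible at query point: a=80 c=80 e=98 f=80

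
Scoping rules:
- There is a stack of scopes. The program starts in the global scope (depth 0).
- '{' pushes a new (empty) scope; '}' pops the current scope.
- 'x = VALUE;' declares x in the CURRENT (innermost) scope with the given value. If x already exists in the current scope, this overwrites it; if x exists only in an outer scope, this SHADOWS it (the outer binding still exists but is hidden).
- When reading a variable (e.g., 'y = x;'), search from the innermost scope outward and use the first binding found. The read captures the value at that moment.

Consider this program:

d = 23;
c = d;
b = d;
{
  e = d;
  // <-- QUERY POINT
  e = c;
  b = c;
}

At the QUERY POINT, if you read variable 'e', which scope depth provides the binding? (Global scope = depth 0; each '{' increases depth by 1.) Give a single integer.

Answer: 1

Derivation:
Step 1: declare d=23 at depth 0
Step 2: declare c=(read d)=23 at depth 0
Step 3: declare b=(read d)=23 at depth 0
Step 4: enter scope (depth=1)
Step 5: declare e=(read d)=23 at depth 1
Visible at query point: b=23 c=23 d=23 e=23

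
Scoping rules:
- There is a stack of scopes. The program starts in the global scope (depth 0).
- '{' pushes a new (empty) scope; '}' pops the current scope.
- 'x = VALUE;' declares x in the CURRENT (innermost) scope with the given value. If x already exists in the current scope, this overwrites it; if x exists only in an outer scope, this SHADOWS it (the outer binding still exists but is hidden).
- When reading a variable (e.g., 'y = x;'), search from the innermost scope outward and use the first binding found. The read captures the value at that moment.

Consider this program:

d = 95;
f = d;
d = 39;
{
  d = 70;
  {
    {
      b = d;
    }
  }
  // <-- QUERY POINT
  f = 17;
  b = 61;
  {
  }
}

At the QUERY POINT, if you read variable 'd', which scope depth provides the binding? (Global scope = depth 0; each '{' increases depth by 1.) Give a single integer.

Step 1: declare d=95 at depth 0
Step 2: declare f=(read d)=95 at depth 0
Step 3: declare d=39 at depth 0
Step 4: enter scope (depth=1)
Step 5: declare d=70 at depth 1
Step 6: enter scope (depth=2)
Step 7: enter scope (depth=3)
Step 8: declare b=(read d)=70 at depth 3
Step 9: exit scope (depth=2)
Step 10: exit scope (depth=1)
Visible at query point: d=70 f=95

Answer: 1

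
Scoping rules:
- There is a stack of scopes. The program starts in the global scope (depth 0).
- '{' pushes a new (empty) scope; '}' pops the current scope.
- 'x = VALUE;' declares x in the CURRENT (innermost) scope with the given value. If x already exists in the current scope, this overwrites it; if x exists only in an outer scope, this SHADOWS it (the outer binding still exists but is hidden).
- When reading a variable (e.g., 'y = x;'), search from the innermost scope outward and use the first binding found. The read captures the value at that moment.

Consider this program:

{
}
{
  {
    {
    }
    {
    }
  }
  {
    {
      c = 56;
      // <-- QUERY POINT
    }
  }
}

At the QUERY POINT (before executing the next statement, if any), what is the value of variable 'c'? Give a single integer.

Answer: 56

Derivation:
Step 1: enter scope (depth=1)
Step 2: exit scope (depth=0)
Step 3: enter scope (depth=1)
Step 4: enter scope (depth=2)
Step 5: enter scope (depth=3)
Step 6: exit scope (depth=2)
Step 7: enter scope (depth=3)
Step 8: exit scope (depth=2)
Step 9: exit scope (depth=1)
Step 10: enter scope (depth=2)
Step 11: enter scope (depth=3)
Step 12: declare c=56 at depth 3
Visible at query point: c=56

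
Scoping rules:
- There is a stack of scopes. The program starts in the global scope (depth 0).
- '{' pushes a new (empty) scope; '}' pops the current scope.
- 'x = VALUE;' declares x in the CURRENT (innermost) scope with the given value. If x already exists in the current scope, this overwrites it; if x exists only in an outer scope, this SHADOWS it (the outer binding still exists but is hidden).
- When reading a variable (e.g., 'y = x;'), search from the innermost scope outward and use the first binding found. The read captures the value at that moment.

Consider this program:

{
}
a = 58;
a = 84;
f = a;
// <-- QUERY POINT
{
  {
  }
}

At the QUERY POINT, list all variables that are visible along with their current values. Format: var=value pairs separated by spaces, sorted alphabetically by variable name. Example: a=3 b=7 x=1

Answer: a=84 f=84

Derivation:
Step 1: enter scope (depth=1)
Step 2: exit scope (depth=0)
Step 3: declare a=58 at depth 0
Step 4: declare a=84 at depth 0
Step 5: declare f=(read a)=84 at depth 0
Visible at query point: a=84 f=84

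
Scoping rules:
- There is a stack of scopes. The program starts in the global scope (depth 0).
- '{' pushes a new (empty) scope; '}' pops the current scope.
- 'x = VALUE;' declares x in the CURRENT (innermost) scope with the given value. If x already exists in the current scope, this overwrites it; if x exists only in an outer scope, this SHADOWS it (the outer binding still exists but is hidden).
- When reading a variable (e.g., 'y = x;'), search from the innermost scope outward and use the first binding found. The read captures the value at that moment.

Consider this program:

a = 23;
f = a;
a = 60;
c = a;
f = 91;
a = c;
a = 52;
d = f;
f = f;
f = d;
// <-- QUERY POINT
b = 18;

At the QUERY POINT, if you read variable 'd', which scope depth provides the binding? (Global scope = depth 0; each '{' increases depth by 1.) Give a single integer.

Step 1: declare a=23 at depth 0
Step 2: declare f=(read a)=23 at depth 0
Step 3: declare a=60 at depth 0
Step 4: declare c=(read a)=60 at depth 0
Step 5: declare f=91 at depth 0
Step 6: declare a=(read c)=60 at depth 0
Step 7: declare a=52 at depth 0
Step 8: declare d=(read f)=91 at depth 0
Step 9: declare f=(read f)=91 at depth 0
Step 10: declare f=(read d)=91 at depth 0
Visible at query point: a=52 c=60 d=91 f=91

Answer: 0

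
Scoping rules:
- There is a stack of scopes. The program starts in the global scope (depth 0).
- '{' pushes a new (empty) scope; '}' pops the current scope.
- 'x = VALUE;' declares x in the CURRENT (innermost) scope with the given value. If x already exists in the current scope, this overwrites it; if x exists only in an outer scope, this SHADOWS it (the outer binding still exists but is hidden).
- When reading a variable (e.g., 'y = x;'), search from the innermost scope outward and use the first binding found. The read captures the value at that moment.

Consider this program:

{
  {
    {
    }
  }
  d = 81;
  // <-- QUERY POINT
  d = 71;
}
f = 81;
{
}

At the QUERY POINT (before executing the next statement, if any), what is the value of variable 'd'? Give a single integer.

Answer: 81

Derivation:
Step 1: enter scope (depth=1)
Step 2: enter scope (depth=2)
Step 3: enter scope (depth=3)
Step 4: exit scope (depth=2)
Step 5: exit scope (depth=1)
Step 6: declare d=81 at depth 1
Visible at query point: d=81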